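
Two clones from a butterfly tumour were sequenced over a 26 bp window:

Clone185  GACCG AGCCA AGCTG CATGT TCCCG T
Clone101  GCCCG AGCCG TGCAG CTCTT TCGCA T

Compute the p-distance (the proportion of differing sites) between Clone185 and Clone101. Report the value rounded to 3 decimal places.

Mismatches occur at site 2 (A↔C), site 10 (A↔G), site 11 (A↔T), site 14 (T↔A), site 17 (A↔T), site 18 (T↔C), site 19 (G↔T), site 23 (C↔G), site 25 (G↔A).
There are 9 differences over 26 sites, so p = 9/26 = 0.346.

0.346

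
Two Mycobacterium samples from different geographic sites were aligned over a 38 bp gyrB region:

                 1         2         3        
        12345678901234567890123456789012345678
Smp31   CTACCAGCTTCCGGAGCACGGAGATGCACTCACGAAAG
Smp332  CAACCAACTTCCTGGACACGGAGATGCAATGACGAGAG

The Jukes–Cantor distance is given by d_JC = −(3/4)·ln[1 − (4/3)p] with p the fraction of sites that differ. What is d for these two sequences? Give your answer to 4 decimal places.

The sequences differ at positions 2 (T/A), 7 (G/A), 13 (G/T), 15 (A/G), 16 (G/A), 29 (C/A), 31 (C/G), 36 (A/G).
p = 8/38 = 0.210526.
d = −0.75 · ln(1 − (4/3)·0.210526) = −0.75 · ln(0.719299) = −0.75 · (-0.329478) = 0.2471.

0.2471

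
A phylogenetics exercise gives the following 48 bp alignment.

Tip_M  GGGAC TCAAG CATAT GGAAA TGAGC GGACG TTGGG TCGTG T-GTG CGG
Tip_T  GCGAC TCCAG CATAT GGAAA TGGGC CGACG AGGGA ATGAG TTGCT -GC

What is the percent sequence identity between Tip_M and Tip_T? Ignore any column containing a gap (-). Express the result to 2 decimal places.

Excluding the 2 gap columns leaves 46 comparable sites.
Differing sites — 2:G/C; 8:A/C; 23:A/G; 26:G/C; 31:T/A; 32:T/G; 35:G/A; 36:T/A; 37:C/T; 39:T/A; 44:T/C; 45:G/T; 48:G/C.
33 of the 46 comparable sites match, so the percent identity is 33/46 × 100 = 71.74%.

71.74%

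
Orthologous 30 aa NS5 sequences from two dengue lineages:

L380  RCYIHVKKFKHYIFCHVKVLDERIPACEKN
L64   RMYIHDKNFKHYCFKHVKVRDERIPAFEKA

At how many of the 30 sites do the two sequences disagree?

Differing sites — 2:C/M; 6:V/D; 8:K/N; 13:I/C; 15:C/K; 20:L/R; 27:C/F; 30:N/A.
That gives 8 mismatches out of 30 aligned sites, so the Hamming distance is 8.

8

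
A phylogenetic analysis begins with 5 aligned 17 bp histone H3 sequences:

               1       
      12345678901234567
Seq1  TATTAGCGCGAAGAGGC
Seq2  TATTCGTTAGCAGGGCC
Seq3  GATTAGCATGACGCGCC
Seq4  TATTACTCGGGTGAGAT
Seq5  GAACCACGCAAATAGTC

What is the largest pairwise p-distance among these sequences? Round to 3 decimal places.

Pairwise Hamming distances:
  Seq1 vs Seq2: 7
  Seq1 vs Seq3: 6
  Seq1 vs Seq4: 8
  Seq1 vs Seq5: 8
  Seq2 vs Seq3: 8
  Seq2 vs Seq4: 9
  Seq2 vs Seq5: 12
  Seq3 vs Seq4: 10
  Seq3 vs Seq5: 11
  Seq4 vs Seq5: 14
The largest is 14 mismatches, between Seq4 and Seq5; p = 14/17 = 0.824.

0.824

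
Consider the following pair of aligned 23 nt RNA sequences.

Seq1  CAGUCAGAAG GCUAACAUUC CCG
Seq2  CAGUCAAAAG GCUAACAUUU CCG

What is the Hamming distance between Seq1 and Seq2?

2

Differing sites — 7:G/A; 20:C/U.
That gives 2 mismatches out of 23 aligned sites, so the Hamming distance is 2.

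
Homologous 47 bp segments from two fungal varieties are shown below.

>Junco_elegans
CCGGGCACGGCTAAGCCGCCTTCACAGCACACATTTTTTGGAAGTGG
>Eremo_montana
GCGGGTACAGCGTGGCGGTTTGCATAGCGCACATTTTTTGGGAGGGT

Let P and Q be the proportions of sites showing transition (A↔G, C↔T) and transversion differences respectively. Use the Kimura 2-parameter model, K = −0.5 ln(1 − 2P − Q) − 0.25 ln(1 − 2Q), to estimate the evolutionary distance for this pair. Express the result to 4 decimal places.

Mismatches occur at site 1 (C→G, transversion), site 6 (C→T, transition), site 9 (G→A, transition), site 12 (T→G, transversion), site 13 (A→T, transversion), site 14 (A→G, transition), site 17 (C→G, transversion), site 19 (C→T, transition), site 20 (C→T, transition), site 22 (T→G, transversion), site 25 (C→T, transition), site 29 (A→G, transition), site 42 (A→G, transition), site 45 (T→G, transversion), site 47 (G→T, transversion).
Of the 15 differences, 8 transitions and 7 transversions over 47 sites: P = 8/47 = 0.170213, Q = 7/47 = 0.148936.
d = −0.5·ln(0.510638) − 0.25·ln(0.702128) = −0.5·(-0.672094) − 0.25·(-0.353640) = 0.4245.

0.4245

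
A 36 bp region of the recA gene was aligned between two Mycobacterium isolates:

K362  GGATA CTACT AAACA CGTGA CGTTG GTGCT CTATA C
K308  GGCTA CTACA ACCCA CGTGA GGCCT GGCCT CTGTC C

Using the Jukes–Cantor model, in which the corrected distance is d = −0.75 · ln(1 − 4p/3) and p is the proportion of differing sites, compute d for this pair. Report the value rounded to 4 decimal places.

0.4408

Mismatches occur at site 3 (A↔C), site 10 (T↔A), site 12 (A↔C), site 13 (A↔C), site 21 (C↔G), site 23 (T↔C), site 24 (T↔C), site 25 (G↔T), site 27 (T↔G), site 28 (G↔C), site 33 (A↔G), site 35 (A↔C).
p = 12/36 = 0.333333.
d = −0.75 · ln(1 − (4/3)·0.333333) = −0.75 · ln(0.555556) = −0.75 · (-0.587786) = 0.4408.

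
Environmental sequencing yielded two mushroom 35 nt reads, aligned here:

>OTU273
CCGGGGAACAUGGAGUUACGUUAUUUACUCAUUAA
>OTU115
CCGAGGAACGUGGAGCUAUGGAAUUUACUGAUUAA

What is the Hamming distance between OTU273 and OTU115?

7

Differing sites — 4:G/A; 10:A/G; 16:U/C; 19:C/U; 21:U/G; 22:U/A; 30:C/G.
That gives 7 mismatches out of 35 aligned sites, so the Hamming distance is 7.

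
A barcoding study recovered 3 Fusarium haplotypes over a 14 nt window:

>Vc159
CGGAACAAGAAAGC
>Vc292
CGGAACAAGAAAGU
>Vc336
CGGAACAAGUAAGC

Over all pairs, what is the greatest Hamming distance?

Pairwise Hamming distances:
  Vc159 vs Vc292: 1
  Vc159 vs Vc336: 1
  Vc292 vs Vc336: 2
The largest is 2, between Vc292 and Vc336.

2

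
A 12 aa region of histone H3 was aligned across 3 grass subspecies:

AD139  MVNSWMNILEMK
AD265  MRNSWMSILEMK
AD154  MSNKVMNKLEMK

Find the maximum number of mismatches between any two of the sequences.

Pairwise Hamming distances:
  AD139 vs AD265: 2
  AD139 vs AD154: 4
  AD265 vs AD154: 5
The largest is 5, between AD265 and AD154.

5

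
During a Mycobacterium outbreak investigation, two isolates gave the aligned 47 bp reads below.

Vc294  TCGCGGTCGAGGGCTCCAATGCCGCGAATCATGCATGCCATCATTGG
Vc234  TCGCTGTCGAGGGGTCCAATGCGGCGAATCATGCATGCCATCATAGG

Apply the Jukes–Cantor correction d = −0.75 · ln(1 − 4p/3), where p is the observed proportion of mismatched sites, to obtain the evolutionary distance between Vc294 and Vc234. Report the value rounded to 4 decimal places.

0.0903

Differing sites — 5:G/T; 14:C/G; 23:C/G; 45:T/A.
p = 4/47 = 0.085106.
d = −0.75 · ln(1 − (4/3)·0.085106) = −0.75 · ln(0.886525) = −0.75 · (-0.120446) = 0.0903.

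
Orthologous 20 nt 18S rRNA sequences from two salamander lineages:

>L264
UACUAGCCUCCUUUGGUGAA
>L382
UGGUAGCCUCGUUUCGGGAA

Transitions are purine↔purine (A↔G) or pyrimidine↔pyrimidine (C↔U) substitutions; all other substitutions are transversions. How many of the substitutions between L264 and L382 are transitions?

The sequences differ at positions 2 (A/G, transition), 3 (C/G, transversion), 11 (C/G, transversion), 15 (G/C, transversion), 17 (U/G, transversion).
Of the 5 differences, 1 transition and 4 transversions, so the answer is 1.

1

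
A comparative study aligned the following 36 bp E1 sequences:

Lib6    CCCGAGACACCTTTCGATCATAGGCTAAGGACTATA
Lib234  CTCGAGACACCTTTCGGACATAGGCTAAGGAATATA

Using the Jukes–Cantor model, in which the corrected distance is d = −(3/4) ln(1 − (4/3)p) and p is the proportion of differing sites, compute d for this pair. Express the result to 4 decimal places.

The sequences differ at positions 2 (C/T), 17 (A/G), 18 (T/A), 32 (C/A).
p = 4/36 = 0.111111.
d = −0.75 · ln(1 − (4/3)·0.111111) = −0.75 · ln(0.851852) = −0.75 · (-0.160342) = 0.1203.

0.1203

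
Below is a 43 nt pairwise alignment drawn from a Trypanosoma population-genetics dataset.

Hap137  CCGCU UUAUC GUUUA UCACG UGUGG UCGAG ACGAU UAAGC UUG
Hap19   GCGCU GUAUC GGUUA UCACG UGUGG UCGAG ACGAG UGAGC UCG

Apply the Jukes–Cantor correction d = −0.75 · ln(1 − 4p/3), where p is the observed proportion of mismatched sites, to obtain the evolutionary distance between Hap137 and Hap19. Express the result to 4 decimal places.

0.1544

Mismatches occur at site 1 (C/G), site 6 (U/G), site 12 (U/G), site 35 (U/G), site 37 (A/G), site 42 (U/C).
p = 6/43 = 0.139535.
d = −0.75 · ln(1 − (4/3)·0.139535) = −0.75 · ln(0.813953) = −0.75 · (-0.205853) = 0.1544.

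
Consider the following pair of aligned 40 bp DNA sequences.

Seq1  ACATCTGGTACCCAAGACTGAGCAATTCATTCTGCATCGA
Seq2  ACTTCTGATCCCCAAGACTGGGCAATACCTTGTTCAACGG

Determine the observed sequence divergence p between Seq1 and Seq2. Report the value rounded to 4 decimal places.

Differing sites — 3:A/T; 8:G/A; 10:A/C; 21:A/G; 27:T/A; 29:A/C; 32:C/G; 34:G/T; 37:T/A; 40:A/G.
There are 10 differences over 40 sites, so p = 10/40 = 0.2500.

0.2500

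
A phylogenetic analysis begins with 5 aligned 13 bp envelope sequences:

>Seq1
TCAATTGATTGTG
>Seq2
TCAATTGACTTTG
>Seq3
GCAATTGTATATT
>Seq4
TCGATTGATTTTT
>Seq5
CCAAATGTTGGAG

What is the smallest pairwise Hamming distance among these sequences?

Pairwise Hamming distances:
  Seq1 vs Seq2: 2
  Seq1 vs Seq3: 5
  Seq1 vs Seq4: 3
  Seq1 vs Seq5: 5
  Seq2 vs Seq3: 5
  Seq2 vs Seq4: 3
  Seq2 vs Seq5: 7
  Seq3 vs Seq4: 5
  Seq3 vs Seq5: 7
  Seq4 vs Seq5: 8
The smallest is 2, between Seq1 and Seq2.

2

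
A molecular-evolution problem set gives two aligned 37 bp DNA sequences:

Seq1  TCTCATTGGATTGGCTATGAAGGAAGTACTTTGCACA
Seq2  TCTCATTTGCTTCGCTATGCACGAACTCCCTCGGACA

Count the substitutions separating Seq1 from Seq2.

The sequences differ at positions 8 (G/T), 10 (A/C), 13 (G/C), 20 (A/C), 22 (G/C), 26 (G/C), 28 (A/C), 30 (T/C), 32 (T/C), 34 (C/G).
That gives 10 mismatches out of 37 aligned sites, so the Hamming distance is 10.

10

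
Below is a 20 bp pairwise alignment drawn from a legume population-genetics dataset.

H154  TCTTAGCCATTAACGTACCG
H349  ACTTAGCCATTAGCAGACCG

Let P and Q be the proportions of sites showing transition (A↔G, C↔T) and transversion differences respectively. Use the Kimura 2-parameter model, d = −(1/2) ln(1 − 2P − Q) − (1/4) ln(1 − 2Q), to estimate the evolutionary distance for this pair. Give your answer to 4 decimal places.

0.2341

The sequences differ at positions 1 (T/A, transversion), 13 (A/G, transition), 15 (G/A, transition), 16 (T/G, transversion).
Of the 4 differences, 2 transitions and 2 transversions over 20 sites: P = 2/20 = 0.100000, Q = 2/20 = 0.100000.
d = −0.5·ln(0.700000) − 0.25·ln(0.800000) = −0.5·(-0.356675) − 0.25·(-0.223144) = 0.2341.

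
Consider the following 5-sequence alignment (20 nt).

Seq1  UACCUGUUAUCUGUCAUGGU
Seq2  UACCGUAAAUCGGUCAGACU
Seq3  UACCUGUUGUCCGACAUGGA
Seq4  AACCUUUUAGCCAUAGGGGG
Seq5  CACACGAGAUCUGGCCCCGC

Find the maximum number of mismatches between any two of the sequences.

Pairwise Hamming distances:
  Seq1 vs Seq2: 8
  Seq1 vs Seq3: 4
  Seq1 vs Seq4: 9
  Seq1 vs Seq5: 10
  Seq2 vs Seq3: 11
  Seq2 vs Seq4: 12
  Seq2 vs Seq5: 12
  Seq3 vs Seq4: 10
  Seq3 vs Seq5: 12
  Seq4 vs Seq5: 15
The largest is 15, between Seq4 and Seq5.

15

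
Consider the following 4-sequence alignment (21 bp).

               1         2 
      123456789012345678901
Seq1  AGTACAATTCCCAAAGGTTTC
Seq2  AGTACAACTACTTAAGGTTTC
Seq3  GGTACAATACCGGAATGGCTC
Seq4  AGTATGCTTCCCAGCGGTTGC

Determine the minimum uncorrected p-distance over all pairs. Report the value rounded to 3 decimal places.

0.190

Pairwise Hamming distances:
  Seq1 vs Seq2: 4
  Seq1 vs Seq3: 7
  Seq1 vs Seq4: 6
  Seq2 vs Seq3: 9
  Seq2 vs Seq4: 10
  Seq3 vs Seq4: 13
The smallest is 4 mismatches, between Seq1 and Seq2; p = 4/21 = 0.190.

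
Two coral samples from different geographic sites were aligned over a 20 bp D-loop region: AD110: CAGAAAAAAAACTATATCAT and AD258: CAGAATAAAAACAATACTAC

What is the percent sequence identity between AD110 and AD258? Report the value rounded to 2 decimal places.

75.00%

Mismatches occur at site 6 (A↔T), site 13 (T↔A), site 17 (T↔C), site 18 (C↔T), site 20 (T↔C).
15 of the 20 sites match, so the percent identity is 15/20 × 100 = 75.00%.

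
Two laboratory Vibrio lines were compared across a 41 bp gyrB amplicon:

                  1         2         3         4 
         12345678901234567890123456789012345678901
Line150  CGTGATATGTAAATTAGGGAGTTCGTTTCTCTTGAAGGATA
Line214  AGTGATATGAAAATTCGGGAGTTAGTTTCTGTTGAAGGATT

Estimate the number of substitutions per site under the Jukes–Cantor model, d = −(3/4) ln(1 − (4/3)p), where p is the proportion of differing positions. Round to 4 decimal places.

Mismatches occur at site 1 (C/A), site 10 (T/A), site 16 (A/C), site 24 (C/A), site 31 (C/G), site 41 (A/T).
p = 6/41 = 0.146341.
d = −0.75 · ln(1 − (4/3)·0.146341) = −0.75 · ln(0.804879) = −0.75 · (-0.217063) = 0.1628.

0.1628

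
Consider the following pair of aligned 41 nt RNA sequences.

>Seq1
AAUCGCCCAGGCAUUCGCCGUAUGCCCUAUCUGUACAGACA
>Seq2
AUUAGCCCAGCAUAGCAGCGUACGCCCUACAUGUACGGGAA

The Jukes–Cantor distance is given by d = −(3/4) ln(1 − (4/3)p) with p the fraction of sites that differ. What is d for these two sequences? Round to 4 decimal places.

0.5018

Differing sites — 2:A/U; 4:C/A; 11:G/C; 12:C/A; 13:A/U; 14:U/A; 15:U/G; 17:G/A; 18:C/G; 23:U/C; 30:U/C; 31:C/A; 37:A/G; 39:A/G; 40:C/A.
p = 15/41 = 0.365854.
d = −0.75 · ln(1 − (4/3)·0.365854) = −0.75 · ln(0.512195) = −0.75 · (-0.669050) = 0.5018.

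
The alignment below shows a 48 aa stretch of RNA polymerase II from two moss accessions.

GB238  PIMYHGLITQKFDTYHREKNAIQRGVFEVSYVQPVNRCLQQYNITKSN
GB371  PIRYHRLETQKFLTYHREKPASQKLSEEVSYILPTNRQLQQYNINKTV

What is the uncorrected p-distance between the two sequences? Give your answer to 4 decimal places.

0.3542

Mismatches occur at site 3 (M→R), site 6 (G→R), site 8 (I→E), site 13 (D→L), site 20 (N→P), site 22 (I→S), site 24 (R→K), site 25 (G→L), site 26 (V→S), site 27 (F→E), site 32 (V→I), site 33 (Q→L), site 35 (V→T), site 38 (C→Q), site 45 (T→N), site 47 (S→T), site 48 (N→V).
There are 17 differences over 48 sites, so p = 17/48 = 0.3542.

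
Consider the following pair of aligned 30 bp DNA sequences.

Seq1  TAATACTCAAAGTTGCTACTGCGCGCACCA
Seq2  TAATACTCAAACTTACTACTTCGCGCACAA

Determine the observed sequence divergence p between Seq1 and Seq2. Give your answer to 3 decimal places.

The sequences differ at positions 12 (G/C), 15 (G/A), 21 (G/T), 29 (C/A).
There are 4 differences over 30 sites, so p = 4/30 = 0.133.

0.133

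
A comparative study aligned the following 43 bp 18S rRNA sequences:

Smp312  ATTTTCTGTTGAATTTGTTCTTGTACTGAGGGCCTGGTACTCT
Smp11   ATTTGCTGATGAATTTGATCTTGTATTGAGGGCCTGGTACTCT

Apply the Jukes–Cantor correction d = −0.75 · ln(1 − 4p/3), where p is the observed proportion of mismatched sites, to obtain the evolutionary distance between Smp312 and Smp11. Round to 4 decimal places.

Mismatches occur at site 5 (T↔G), site 9 (T↔A), site 18 (T↔A), site 26 (C↔T).
p = 4/43 = 0.093023.
d = −0.75 · ln(1 − (4/3)·0.093023) = −0.75 · ln(0.875969) = −0.75 · (-0.132425) = 0.0993.

0.0993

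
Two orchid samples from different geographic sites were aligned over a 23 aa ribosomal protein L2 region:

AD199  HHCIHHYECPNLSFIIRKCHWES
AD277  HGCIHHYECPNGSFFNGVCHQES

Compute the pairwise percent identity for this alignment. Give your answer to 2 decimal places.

Mismatches occur at site 2 (H/G), site 12 (L/G), site 15 (I/F), site 16 (I/N), site 17 (R/G), site 18 (K/V), site 21 (W/Q).
16 of the 23 sites match, so the percent identity is 16/23 × 100 = 69.57%.

69.57%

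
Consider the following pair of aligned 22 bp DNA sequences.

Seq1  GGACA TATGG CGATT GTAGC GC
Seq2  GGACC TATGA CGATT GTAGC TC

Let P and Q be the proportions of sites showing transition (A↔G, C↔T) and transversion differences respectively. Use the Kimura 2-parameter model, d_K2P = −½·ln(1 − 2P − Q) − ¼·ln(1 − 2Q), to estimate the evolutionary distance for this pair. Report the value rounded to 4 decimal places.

0.1505

Differing sites — 5:A/C (Tv); 10:G/A (Ti); 21:G/T (Tv).
Of the 3 differences, 1 transition and 2 transversions over 22 sites: P = 1/22 = 0.045455, Q = 2/22 = 0.090909.
d = −0.5·ln(0.818181) − 0.25·ln(0.818182) = −0.5·(-0.200672) − 0.25·(-0.200670) = 0.1505.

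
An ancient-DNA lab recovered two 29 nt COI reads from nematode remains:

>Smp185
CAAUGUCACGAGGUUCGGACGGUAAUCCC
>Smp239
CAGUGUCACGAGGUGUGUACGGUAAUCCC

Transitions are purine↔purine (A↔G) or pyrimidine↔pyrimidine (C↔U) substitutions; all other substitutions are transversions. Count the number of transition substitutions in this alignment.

The sequences differ at positions 3 (A/G, transition), 15 (U/G, transversion), 16 (C/U, transition), 18 (G/U, transversion).
Of the 4 differences, 2 transitions and 2 transversions, so the answer is 2.

2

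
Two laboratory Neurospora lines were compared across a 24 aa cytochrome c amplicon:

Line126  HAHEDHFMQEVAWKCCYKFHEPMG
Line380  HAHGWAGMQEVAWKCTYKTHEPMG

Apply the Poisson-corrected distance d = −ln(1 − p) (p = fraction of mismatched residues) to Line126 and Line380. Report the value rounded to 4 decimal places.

0.2877

Differing sites — 4:E/G; 5:D/W; 6:H/A; 7:F/G; 16:C/T; 19:F/T.
p = 6/24 = 0.250000.
d = −ln(1 − 0.250000) = −ln(0.750000) = 0.2877.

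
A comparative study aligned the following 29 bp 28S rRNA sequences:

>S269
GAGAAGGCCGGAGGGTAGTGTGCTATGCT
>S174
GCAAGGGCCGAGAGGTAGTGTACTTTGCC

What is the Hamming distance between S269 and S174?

Mismatches occur at site 2 (A/C), site 3 (G/A), site 5 (A/G), site 11 (G/A), site 12 (A/G), site 13 (G/A), site 22 (G/A), site 25 (A/T), site 29 (T/C).
That gives 9 mismatches out of 29 aligned sites, so the Hamming distance is 9.

9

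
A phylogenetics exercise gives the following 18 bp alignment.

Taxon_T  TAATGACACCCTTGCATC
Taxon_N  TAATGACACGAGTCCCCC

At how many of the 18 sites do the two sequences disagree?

Differing sites — 10:C/G; 11:C/A; 12:T/G; 14:G/C; 16:A/C; 17:T/C.
That gives 6 mismatches out of 18 aligned sites, so the Hamming distance is 6.

6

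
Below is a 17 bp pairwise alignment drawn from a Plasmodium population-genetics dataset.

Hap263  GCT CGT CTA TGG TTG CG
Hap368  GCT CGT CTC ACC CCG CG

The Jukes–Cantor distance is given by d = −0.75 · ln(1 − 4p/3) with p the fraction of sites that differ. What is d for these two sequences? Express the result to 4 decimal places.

0.4770

Mismatches occur at site 9 (A→C), site 10 (T→A), site 11 (G→C), site 12 (G→C), site 13 (T→C), site 14 (T→C).
p = 6/17 = 0.352941.
d = −0.75 · ln(1 − (4/3)·0.352941) = −0.75 · ln(0.529412) = −0.75 · (-0.635988) = 0.4770.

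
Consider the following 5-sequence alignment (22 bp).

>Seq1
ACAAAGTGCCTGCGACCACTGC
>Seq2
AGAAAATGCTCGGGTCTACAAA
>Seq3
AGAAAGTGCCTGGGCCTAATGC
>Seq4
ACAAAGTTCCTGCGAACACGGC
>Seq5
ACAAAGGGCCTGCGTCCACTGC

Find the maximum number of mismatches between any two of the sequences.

Pairwise Hamming distances:
  Seq1 vs Seq2: 10
  Seq1 vs Seq3: 5
  Seq1 vs Seq4: 3
  Seq1 vs Seq5: 2
  Seq2 vs Seq3: 8
  Seq2 vs Seq4: 12
  Seq2 vs Seq5: 10
  Seq3 vs Seq4: 8
  Seq3 vs Seq5: 6
  Seq4 vs Seq5: 5
The largest is 12, between Seq2 and Seq4.

12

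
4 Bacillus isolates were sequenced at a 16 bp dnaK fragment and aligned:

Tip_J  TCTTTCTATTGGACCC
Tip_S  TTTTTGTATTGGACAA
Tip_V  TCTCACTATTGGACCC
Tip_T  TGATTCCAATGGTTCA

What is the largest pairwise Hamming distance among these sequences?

9

Pairwise Hamming distances:
  Tip_J vs Tip_S: 4
  Tip_J vs Tip_V: 2
  Tip_J vs Tip_T: 7
  Tip_S vs Tip_V: 6
  Tip_S vs Tip_T: 8
  Tip_V vs Tip_T: 9
The largest is 9, between Tip_V and Tip_T.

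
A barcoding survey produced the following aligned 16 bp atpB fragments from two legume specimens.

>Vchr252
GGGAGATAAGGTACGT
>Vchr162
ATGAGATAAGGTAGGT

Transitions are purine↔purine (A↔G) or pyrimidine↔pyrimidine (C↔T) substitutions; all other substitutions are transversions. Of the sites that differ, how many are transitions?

1

Mismatches occur at site 1 (G/A, transition), site 2 (G/T, transversion), site 14 (C/G, transversion).
Of the 3 differences, 1 transition and 2 transversions, so the answer is 1.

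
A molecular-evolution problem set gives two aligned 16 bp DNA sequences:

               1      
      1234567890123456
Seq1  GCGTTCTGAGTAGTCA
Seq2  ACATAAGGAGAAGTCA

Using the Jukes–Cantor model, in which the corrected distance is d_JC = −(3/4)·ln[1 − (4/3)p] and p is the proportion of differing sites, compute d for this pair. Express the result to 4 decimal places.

0.5199

Mismatches occur at site 1 (G↔A), site 3 (G↔A), site 5 (T↔A), site 6 (C↔A), site 7 (T↔G), site 11 (T↔A).
p = 6/16 = 0.375000.
d = −0.75 · ln(1 − (4/3)·0.375000) = −0.75 · ln(0.500000) = −0.75 · (-0.693147) = 0.5199.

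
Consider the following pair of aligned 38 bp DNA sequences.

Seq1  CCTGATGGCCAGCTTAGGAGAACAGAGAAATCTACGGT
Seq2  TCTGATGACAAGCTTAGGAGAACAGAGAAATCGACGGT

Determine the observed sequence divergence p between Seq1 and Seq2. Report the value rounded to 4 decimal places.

Mismatches occur at site 1 (C↔T), site 8 (G↔A), site 10 (C↔A), site 33 (T↔G).
There are 4 differences over 38 sites, so p = 4/38 = 0.1053.

0.1053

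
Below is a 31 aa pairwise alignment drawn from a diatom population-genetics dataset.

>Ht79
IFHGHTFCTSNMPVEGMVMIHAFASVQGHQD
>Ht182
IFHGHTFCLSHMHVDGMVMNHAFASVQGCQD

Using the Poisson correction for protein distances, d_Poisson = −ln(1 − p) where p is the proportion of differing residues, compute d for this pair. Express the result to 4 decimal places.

The sequences differ at positions 9 (T/L), 11 (N/H), 13 (P/H), 15 (E/D), 20 (I/N), 29 (H/C).
p = 6/31 = 0.193548.
d = −ln(1 − 0.193548) = −ln(0.806452) = 0.2151.

0.2151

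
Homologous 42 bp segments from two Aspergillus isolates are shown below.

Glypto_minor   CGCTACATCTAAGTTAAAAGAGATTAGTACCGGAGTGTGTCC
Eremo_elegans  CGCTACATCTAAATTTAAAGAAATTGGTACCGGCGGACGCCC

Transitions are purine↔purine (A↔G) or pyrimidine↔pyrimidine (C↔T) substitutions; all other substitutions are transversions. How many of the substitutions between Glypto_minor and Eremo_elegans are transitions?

6

The sequences differ at positions 13 (G/A, transition), 16 (A/T, transversion), 22 (G/A, transition), 26 (A/G, transition), 34 (A/C, transversion), 36 (T/G, transversion), 37 (G/A, transition), 38 (T/C, transition), 40 (T/C, transition).
Of the 9 differences, 6 transitions and 3 transversions, so the answer is 6.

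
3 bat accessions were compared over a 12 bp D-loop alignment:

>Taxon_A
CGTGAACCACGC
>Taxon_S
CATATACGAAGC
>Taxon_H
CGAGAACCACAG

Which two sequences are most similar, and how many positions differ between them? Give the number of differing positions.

3

Pairwise Hamming distances:
  Taxon_A vs Taxon_S: 5
  Taxon_A vs Taxon_H: 3
  Taxon_S vs Taxon_H: 8
The smallest is 3, between Taxon_A and Taxon_H.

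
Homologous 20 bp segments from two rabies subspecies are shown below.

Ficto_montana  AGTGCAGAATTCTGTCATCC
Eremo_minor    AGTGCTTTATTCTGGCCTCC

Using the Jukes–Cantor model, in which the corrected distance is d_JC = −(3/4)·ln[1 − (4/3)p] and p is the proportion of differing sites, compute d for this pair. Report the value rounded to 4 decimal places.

0.3041

The sequences differ at positions 6 (A/T), 7 (G/T), 8 (A/T), 15 (T/G), 17 (A/C).
p = 5/20 = 0.250000.
d = −0.75 · ln(1 − (4/3)·0.250000) = −0.75 · ln(0.666667) = −0.75 · (-0.405465) = 0.3041.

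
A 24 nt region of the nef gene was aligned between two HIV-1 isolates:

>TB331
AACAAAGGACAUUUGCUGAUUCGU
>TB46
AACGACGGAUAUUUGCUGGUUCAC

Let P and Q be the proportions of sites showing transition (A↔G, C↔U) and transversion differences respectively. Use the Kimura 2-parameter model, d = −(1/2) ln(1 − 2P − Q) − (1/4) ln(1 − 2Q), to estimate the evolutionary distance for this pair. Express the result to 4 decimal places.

Mismatches occur at site 4 (A/G, transition), site 6 (A/C, transversion), site 10 (C/U, transition), site 19 (A/G, transition), site 23 (G/A, transition), site 24 (U/C, transition).
Of the 6 differences, 5 transitions and 1 transversion over 24 sites: P = 5/24 = 0.208333, Q = 1/24 = 0.041667.
d = −0.5·ln(0.541667) − 0.25·ln(0.916666) = −0.5·(-0.613104) − 0.25·(-0.087012) = 0.3283.

0.3283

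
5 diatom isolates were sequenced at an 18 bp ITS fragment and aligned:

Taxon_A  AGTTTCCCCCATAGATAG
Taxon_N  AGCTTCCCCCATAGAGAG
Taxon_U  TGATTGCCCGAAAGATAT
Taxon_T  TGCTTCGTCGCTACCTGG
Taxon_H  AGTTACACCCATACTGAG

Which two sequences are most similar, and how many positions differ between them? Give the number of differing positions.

2

Pairwise Hamming distances:
  Taxon_A vs Taxon_N: 2
  Taxon_A vs Taxon_U: 6
  Taxon_A vs Taxon_T: 9
  Taxon_A vs Taxon_H: 5
  Taxon_N vs Taxon_U: 7
  Taxon_N vs Taxon_T: 9
  Taxon_N vs Taxon_H: 5
  Taxon_U vs Taxon_T: 10
  Taxon_U vs Taxon_H: 11
  Taxon_T vs Taxon_H: 10
The smallest is 2, between Taxon_A and Taxon_N.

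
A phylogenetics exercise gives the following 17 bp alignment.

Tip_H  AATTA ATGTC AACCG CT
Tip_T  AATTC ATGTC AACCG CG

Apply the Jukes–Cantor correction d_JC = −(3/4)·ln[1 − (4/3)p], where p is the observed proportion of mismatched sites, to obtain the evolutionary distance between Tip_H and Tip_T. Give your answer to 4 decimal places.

Differing sites — 5:A/C; 17:T/G.
p = 2/17 = 0.117647.
d = −0.75 · ln(1 − (4/3)·0.117647) = −0.75 · ln(0.843137) = −0.75 · (-0.170626) = 0.1280.

0.1280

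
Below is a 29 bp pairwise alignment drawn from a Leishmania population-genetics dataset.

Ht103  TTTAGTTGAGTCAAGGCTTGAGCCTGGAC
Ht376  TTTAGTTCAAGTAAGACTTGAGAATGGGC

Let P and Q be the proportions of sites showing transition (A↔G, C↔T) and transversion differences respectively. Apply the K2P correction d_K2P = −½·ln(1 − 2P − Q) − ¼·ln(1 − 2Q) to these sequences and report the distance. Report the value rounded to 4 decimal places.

Differing sites — 8:G/C (Tv); 10:G/A (Ti); 11:T/G (Tv); 12:C/T (Ti); 16:G/A (Ti); 23:C/A (Tv); 24:C/A (Tv); 28:A/G (Ti).
Of the 8 differences, 4 transitions and 4 transversions over 29 sites: P = 4/29 = 0.137931, Q = 4/29 = 0.137931.
d = −0.5·ln(0.586207) − 0.25·ln(0.724138) = −0.5·(-0.534082) − 0.25·(-0.322773) = 0.3477.

0.3477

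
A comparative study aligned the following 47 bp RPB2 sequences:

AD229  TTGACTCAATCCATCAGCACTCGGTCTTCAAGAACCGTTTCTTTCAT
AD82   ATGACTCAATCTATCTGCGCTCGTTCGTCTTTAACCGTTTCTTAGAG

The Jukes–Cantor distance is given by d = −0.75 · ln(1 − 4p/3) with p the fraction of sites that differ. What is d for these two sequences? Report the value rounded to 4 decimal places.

The sequences differ at positions 1 (T/A), 12 (C/T), 16 (A/T), 19 (A/G), 24 (G/T), 27 (T/G), 30 (A/T), 31 (A/T), 32 (G/T), 44 (T/A), 45 (C/G), 47 (T/G).
p = 12/47 = 0.255319.
d = −0.75 · ln(1 − (4/3)·0.255319) = −0.75 · ln(0.659575) = −0.75 · (-0.416160) = 0.3121.

0.3121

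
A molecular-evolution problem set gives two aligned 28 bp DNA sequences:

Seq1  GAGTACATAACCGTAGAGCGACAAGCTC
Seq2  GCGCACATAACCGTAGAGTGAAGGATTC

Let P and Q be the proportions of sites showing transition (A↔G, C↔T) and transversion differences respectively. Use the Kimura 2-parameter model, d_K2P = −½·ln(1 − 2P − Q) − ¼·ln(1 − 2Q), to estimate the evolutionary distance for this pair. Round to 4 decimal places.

0.3851

The sequences differ at positions 2 (A/C, transversion), 4 (T/C, transition), 19 (C/T, transition), 22 (C/A, transversion), 23 (A/G, transition), 24 (A/G, transition), 25 (G/A, transition), 26 (C/T, transition).
Of the 8 differences, 6 transitions and 2 transversions over 28 sites: P = 6/28 = 0.214286, Q = 2/28 = 0.071429.
d = −0.5·ln(0.499999) − 0.25·ln(0.857142) = −0.5·(-0.693149) − 0.25·(-0.154152) = 0.3851.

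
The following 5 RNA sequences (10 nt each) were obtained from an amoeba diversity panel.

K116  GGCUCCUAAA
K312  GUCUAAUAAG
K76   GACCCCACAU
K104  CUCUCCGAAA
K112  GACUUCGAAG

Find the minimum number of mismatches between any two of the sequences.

3

Pairwise Hamming distances:
  K116 vs K312: 4
  K116 vs K76: 5
  K116 vs K104: 3
  K116 vs K112: 4
  K312 vs K76: 7
  K312 vs K104: 5
  K312 vs K112: 4
  K76 vs K104: 6
  K76 vs K112: 5
  K104 vs K112: 4
The smallest is 3, between K116 and K104.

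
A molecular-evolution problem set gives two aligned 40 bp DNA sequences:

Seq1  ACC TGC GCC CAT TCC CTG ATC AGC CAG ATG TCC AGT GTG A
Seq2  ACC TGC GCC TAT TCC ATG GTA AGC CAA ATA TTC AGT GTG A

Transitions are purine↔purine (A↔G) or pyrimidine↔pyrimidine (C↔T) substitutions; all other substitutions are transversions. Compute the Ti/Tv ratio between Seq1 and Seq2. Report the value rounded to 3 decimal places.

2.500

Mismatches occur at site 10 (C/T, transition), site 16 (C/A, transversion), site 19 (A/G, transition), site 21 (C/A, transversion), site 27 (G/A, transition), site 30 (G/A, transition), site 32 (C/T, transition).
Of the 7 differences, 5 transitions and 2 transversions, so Ti/Tv = 5/2 = 2.500.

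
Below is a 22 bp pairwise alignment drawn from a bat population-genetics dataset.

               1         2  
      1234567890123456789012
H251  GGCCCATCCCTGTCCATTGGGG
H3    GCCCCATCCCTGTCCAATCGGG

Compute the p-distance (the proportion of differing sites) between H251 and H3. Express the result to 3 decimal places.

0.136

Differing sites — 2:G/C; 17:T/A; 19:G/C.
There are 3 differences over 22 sites, so p = 3/22 = 0.136.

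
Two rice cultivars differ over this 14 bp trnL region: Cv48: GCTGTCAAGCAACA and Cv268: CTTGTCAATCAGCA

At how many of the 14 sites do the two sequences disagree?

Mismatches occur at site 1 (G/C), site 2 (C/T), site 9 (G/T), site 12 (A/G).
That gives 4 mismatches out of 14 aligned sites, so the Hamming distance is 4.

4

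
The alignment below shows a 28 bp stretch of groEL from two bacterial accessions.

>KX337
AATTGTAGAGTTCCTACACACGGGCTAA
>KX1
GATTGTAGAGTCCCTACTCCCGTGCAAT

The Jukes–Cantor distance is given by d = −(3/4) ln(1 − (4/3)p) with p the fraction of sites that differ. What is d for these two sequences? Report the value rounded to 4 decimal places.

0.3041

The sequences differ at positions 1 (A/G), 12 (T/C), 18 (A/T), 20 (A/C), 23 (G/T), 26 (T/A), 28 (A/T).
p = 7/28 = 0.250000.
d = −0.75 · ln(1 − (4/3)·0.250000) = −0.75 · ln(0.666667) = −0.75 · (-0.405465) = 0.3041.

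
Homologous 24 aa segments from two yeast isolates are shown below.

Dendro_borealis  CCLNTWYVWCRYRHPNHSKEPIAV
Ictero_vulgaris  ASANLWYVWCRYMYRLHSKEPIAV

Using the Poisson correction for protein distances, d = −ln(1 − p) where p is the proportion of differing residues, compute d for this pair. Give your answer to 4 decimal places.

0.4055

Differing sites — 1:C/A; 2:C/S; 3:L/A; 5:T/L; 13:R/M; 14:H/Y; 15:P/R; 16:N/L.
p = 8/24 = 0.333333.
d = −ln(1 − 0.333333) = −ln(0.666667) = 0.4055.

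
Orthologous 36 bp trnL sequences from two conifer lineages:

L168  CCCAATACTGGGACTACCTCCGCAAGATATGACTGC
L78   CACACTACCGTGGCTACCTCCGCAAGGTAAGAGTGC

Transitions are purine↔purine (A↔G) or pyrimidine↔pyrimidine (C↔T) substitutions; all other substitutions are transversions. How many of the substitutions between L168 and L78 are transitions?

The sequences differ at positions 2 (C/A, transversion), 5 (A/C, transversion), 9 (T/C, transition), 11 (G/T, transversion), 13 (A/G, transition), 27 (A/G, transition), 30 (T/A, transversion), 33 (C/G, transversion).
Of the 8 differences, 3 transitions and 5 transversions, so the answer is 3.

3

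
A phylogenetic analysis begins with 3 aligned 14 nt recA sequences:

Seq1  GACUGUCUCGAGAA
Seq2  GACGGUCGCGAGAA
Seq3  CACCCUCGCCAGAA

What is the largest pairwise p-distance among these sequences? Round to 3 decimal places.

Pairwise Hamming distances:
  Seq1 vs Seq2: 2
  Seq1 vs Seq3: 5
  Seq2 vs Seq3: 4
The largest is 5 mismatches, between Seq1 and Seq3; p = 5/14 = 0.357.

0.357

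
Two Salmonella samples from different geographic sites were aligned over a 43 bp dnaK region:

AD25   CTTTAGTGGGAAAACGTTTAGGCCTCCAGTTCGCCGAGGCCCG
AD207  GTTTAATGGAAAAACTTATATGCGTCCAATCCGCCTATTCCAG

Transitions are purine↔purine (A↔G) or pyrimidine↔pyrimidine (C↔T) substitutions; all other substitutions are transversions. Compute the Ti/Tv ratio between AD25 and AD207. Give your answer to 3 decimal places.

0.444

Mismatches occur at site 1 (C/G, transversion), site 6 (G/A, transition), site 10 (G/A, transition), site 16 (G/T, transversion), site 18 (T/A, transversion), site 21 (G/T, transversion), site 24 (C/G, transversion), site 29 (G/A, transition), site 31 (T/C, transition), site 36 (G/T, transversion), site 38 (G/T, transversion), site 39 (G/T, transversion), site 42 (C/A, transversion).
Of the 13 differences, 4 transitions and 9 transversions, so Ti/Tv = 4/9 = 0.444.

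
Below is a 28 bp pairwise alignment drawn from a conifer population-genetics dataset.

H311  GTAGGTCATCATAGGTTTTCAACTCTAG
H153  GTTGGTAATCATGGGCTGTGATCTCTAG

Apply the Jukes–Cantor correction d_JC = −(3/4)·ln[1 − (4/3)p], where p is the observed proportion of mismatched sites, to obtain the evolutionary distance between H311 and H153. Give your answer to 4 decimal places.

Differing sites — 3:A/T; 7:C/A; 13:A/G; 16:T/C; 18:T/G; 20:C/G; 22:A/T.
p = 7/28 = 0.250000.
d = −0.75 · ln(1 − (4/3)·0.250000) = −0.75 · ln(0.666667) = −0.75 · (-0.405465) = 0.3041.

0.3041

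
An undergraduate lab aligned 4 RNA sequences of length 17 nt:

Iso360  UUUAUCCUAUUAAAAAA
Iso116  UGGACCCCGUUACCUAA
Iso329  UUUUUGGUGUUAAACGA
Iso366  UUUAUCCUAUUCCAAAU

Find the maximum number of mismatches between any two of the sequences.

11

Pairwise Hamming distances:
  Iso360 vs Iso116: 8
  Iso360 vs Iso329: 6
  Iso360 vs Iso366: 3
  Iso116 vs Iso329: 11
  Iso116 vs Iso366: 9
  Iso329 vs Iso366: 9
The largest is 11, between Iso116 and Iso329.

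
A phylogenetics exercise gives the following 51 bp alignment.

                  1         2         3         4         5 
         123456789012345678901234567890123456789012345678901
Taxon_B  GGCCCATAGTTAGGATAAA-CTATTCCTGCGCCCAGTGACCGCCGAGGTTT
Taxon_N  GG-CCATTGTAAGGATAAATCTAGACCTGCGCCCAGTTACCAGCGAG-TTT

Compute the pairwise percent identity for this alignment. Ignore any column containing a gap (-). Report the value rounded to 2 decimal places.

85.42%

Excluding the 3 gap columns leaves 48 comparable sites.
Differing sites — 8:A/T; 11:T/A; 24:T/G; 25:T/A; 38:G/T; 42:G/A; 43:C/G.
41 of the 48 comparable sites match, so the percent identity is 41/48 × 100 = 85.42%.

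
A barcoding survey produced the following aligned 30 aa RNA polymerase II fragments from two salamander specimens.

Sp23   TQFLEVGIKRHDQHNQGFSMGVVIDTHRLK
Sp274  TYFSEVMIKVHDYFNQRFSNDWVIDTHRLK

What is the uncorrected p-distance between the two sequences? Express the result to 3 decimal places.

The sequences differ at positions 2 (Q/Y), 4 (L/S), 7 (G/M), 10 (R/V), 13 (Q/Y), 14 (H/F), 17 (G/R), 20 (M/N), 21 (G/D), 22 (V/W).
There are 10 differences over 30 sites, so p = 10/30 = 0.333.

0.333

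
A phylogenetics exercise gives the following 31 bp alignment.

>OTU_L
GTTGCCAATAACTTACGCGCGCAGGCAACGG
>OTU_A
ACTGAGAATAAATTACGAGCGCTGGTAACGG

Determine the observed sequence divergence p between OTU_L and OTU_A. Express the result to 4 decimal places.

0.2581

Differing sites — 1:G/A; 2:T/C; 5:C/A; 6:C/G; 12:C/A; 18:C/A; 23:A/T; 26:C/T.
There are 8 differences over 31 sites, so p = 8/31 = 0.2581.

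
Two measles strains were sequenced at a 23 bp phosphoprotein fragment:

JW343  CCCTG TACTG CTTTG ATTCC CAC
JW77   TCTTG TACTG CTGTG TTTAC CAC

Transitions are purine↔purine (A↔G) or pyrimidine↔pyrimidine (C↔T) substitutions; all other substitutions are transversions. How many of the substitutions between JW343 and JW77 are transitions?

2

Mismatches occur at site 1 (C/T, transition), site 3 (C/T, transition), site 13 (T/G, transversion), site 16 (A/T, transversion), site 19 (C/A, transversion).
Of the 5 differences, 2 transitions and 3 transversions, so the answer is 2.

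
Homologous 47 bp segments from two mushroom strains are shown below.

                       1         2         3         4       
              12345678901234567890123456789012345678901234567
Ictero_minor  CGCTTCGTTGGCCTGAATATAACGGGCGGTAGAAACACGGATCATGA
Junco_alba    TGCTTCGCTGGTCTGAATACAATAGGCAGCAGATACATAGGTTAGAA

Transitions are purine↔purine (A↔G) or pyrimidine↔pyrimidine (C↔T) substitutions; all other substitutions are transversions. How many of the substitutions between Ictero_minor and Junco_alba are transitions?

The sequences differ at positions 1 (C/T, transition), 8 (T/C, transition), 12 (C/T, transition), 20 (T/C, transition), 23 (C/T, transition), 24 (G/A, transition), 28 (G/A, transition), 30 (T/C, transition), 34 (A/T, transversion), 38 (C/T, transition), 39 (G/A, transition), 41 (A/G, transition), 43 (C/T, transition), 45 (T/G, transversion), 46 (G/A, transition).
Of the 15 differences, 13 transitions and 2 transversions, so the answer is 13.

13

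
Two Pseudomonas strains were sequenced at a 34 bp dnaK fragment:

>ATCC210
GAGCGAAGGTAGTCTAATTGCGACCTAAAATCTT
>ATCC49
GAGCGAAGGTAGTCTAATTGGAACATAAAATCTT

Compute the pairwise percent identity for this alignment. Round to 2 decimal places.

91.18%

Differing sites — 21:C/G; 22:G/A; 25:C/A.
31 of the 34 sites match, so the percent identity is 31/34 × 100 = 91.18%.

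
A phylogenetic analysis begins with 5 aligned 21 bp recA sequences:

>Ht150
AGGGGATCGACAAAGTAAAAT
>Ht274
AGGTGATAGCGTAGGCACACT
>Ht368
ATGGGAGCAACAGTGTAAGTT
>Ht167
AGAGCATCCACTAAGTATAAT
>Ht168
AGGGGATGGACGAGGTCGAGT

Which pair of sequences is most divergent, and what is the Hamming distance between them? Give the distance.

Pairwise Hamming distances:
  Ht150 vs Ht274: 9
  Ht150 vs Ht368: 7
  Ht150 vs Ht167: 5
  Ht150 vs Ht168: 6
  Ht274 vs Ht368: 14
  Ht274 vs Ht167: 11
  Ht274 vs Ht168: 9
  Ht368 vs Ht167: 11
  Ht368 vs Ht168: 11
  Ht167 vs Ht168: 9
The largest is 14, between Ht274 and Ht368.

14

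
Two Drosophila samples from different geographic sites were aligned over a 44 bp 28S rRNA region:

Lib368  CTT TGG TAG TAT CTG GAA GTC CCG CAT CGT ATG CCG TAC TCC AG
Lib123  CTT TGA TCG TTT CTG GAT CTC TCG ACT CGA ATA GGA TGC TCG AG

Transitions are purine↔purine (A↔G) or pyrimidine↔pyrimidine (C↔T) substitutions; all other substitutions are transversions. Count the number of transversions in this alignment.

Mismatches occur at site 6 (G↔A, transition), site 8 (A↔C, transversion), site 11 (A↔T, transversion), site 18 (A↔T, transversion), site 19 (G↔C, transversion), site 22 (C↔T, transition), site 25 (C↔A, transversion), site 26 (A↔C, transversion), site 30 (T↔A, transversion), site 33 (G↔A, transition), site 34 (C↔G, transversion), site 35 (C↔G, transversion), site 36 (G↔A, transition), site 38 (A↔G, transition), site 42 (C↔G, transversion).
Of the 15 differences, 5 transitions and 10 transversions, so the answer is 10.

10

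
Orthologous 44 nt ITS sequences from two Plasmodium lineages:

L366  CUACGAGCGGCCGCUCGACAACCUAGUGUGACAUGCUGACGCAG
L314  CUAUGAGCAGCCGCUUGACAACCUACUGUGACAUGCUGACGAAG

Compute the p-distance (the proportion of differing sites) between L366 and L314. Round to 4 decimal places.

0.1136

The sequences differ at positions 4 (C/U), 9 (G/A), 16 (C/U), 26 (G/C), 42 (C/A).
There are 5 differences over 44 sites, so p = 5/44 = 0.1136.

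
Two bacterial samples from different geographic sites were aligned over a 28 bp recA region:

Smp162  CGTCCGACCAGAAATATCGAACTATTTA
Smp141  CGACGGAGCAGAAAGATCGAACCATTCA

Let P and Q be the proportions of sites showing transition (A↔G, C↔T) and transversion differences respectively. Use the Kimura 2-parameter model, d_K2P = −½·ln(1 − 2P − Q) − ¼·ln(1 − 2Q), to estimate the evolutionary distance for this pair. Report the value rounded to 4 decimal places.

Differing sites — 3:T/A (Tv); 5:C/G (Tv); 8:C/G (Tv); 15:T/G (Tv); 23:T/C (Ti); 27:T/C (Ti).
Of the 6 differences, 2 transitions and 4 transversions over 28 sites: P = 2/28 = 0.071429, Q = 4/28 = 0.142857.
d = −0.5·ln(0.714285) − 0.25·ln(0.714286) = −0.5·(-0.336473) − 0.25·(-0.336472) = 0.2524.

0.2524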